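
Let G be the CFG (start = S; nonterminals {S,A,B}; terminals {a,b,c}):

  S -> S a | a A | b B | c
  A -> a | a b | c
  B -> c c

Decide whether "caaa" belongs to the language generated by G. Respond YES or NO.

Convert to CNF:
  S -> S T0 | T0 A | T1 B | c
  A -> T0 T1 | a | c
  B -> T2 T2
  T0 -> a
  T1 -> b
  T2 -> c

CYK fill:
  [0..0]={A,S,T2}  "c"  orig:{A,S}
  [1..1]={A,T0}  "a"  orig:{A}
  [2..2]={A,T0}  "a"  orig:{A}
  [3..3]={A,T0}  "a"  orig:{A}
  [0..1]={S}  "ca"
  [1..2]={S}  "aa"
  [2..3]={S}  "aa"
  [0..2]={S}  "caa"
  [1..3]={S}  "aaa"
  [0..3]={S}  "caaa"

S ∈ T[0,3] ⇒ YES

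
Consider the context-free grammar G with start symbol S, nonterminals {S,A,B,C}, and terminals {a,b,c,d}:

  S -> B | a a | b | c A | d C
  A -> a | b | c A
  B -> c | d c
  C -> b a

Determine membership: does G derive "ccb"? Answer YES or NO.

Convert to CNF:
  S -> T0 A | T1 C | T1 T0 | T3 T3 | b | c
  A -> T0 A | a | b
  B -> T1 T0 | c
  C -> T2 T3
  T0 -> c
  T1 -> d
  T2 -> b
  T3 -> a

CYK fill:
  [0..0]={B,S,T0}  "c"  orig:{B,S}
  [1..1]={B,S,T0}  "c"  orig:{B,S}
  [2..2]={A,S,T2}  "b"  orig:{A,S}
  [0..1]=∅  "cc"
  [1..2]={A,S}  "cb"
  [0..2]={A,S}  "ccb"

S ∈ T[0,2] ⇒ YES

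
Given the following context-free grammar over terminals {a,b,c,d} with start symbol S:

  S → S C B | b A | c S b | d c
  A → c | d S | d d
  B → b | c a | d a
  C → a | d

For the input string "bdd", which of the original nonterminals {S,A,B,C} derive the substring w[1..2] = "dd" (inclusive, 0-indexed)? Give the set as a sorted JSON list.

CNF form of G:
  S -> S X4 | T0 T1 | T1 X5 | T3 A
  A -> T0 S | T0 T0 | c
  B -> T0 T2 | T1 T2 | b
  C -> a | d
  T0 -> d
  T1 -> c
  T2 -> a
  T3 -> b
  X4 -> C B
  X5 -> S T3

CYK table (by increasing span), restricted to cells inside w[1..2]:
  [1..1]={C,T0}  "d"  orig:{C}
  [2..2]={C,T0}  "d"  orig:{C}
  [1..2]={A}  "dd"

Original NTs in T[1,2] deriving "dd": ["A"]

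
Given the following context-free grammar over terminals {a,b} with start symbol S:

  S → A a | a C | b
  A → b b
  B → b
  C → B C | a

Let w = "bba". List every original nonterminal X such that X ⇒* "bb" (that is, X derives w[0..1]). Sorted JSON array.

CNF form of G:
  S -> A T1 | T1 C | b
  A -> T0 T0
  B -> b
  C -> B C | a
  T0 -> b
  T1 -> a

Fill CYK table bottom-up, restricted to cells inside w[0..1]:
  cell(0,0) b: {B,S,T0}  orig:{B,S}
  cell(1,1) b: {B,S,T0}  orig:{B,S}
  cell(0,1) bb: {A}

Original NTs in T[0,1] deriving "bb": ["A"]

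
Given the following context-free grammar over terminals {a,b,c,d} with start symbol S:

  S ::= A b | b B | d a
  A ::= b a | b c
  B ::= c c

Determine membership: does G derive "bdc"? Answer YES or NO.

CNF form of G:
  S -> A T0 | T0 B | T3 T1
  A -> T0 T1 | T0 T2
  B -> T2 T2
  T0 -> b
  T1 -> a
  T2 -> c
  T3 -> d

CYK fill:
  [0..0]={T0}  "b"  orig:{}
  [1..1]={T3}  "d"  orig:{}
  [2..2]={T2}  "c"  orig:{}
  [0..1]=∅  "bd"
  [1..2]=∅  "dc"
  [0..2]=∅  "bdc"

S ∉ T[0,2] ⇒ NO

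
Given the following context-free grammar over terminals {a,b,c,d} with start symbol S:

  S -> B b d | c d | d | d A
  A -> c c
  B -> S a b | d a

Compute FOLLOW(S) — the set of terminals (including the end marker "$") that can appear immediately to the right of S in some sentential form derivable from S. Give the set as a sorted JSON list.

FIRST sets, iterate to fixpoint:
pass 1:
  A via A→c c: +{c}
  B via B→d a: +{d}
  S via S→B b d: +{d}
  S via S→c d: +{c}
  FIRST[S]={c,d}  FIRST[A]={c}  FIRST[B]={d}
pass 2:
  B via B→S a b: +{c}
  FIRST[S]={c,d}  FIRST[A]={c}  FIRST[B]={c,d}
pass 3: (no change)
  FIRST[S]={c,d}  FIRST[A]={c}  FIRST[B]={c,d}

FOLLOW iteration:
initialize: $ ∈ FOLLOW(S)
pass 1:
  B→S a b: FOLLOW(S) ⊇ FIRST(a) = {a}; new: +{a}
  S→B b d: FOLLOW(B) ⊇ FIRST(b) = {b}; new: +{b}
  S→d A: FOLLOW(A) ⊇ FOLLOW(S) ⊇ {$,a}; new: +{$,a}
  S: {$,a}  A: {$,a}  B: {b}
pass 2: (no change)
  S: {$,a}  A: {$,a}  B: {b}

FOLLOW(S) = ["$", "a"]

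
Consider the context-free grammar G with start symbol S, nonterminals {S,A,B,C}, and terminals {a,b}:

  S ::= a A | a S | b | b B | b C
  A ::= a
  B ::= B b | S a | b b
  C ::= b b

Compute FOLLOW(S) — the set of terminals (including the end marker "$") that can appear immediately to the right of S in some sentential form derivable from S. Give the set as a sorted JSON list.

FIRST sets, iterate to fixpoint:
round 1:
  A via A→a: +{a}
  B via B→b b: +{b}
  C via C→b b: +{b}
  S via S→a A: +{a}
  S via S→b: +{b}
  FIRST(S)={a,b}  FIRST(A)={a}  FIRST(B)={b}  FIRST(C)={b}
round 2:
  B via B→S a: +{a}
  FIRST(S)={a,b}  FIRST(A)={a}  FIRST(B)={a,b}  FIRST(C)={b}
round 3: (stable)
  FIRST(S)={a,b}  FIRST(A)={a}  FIRST(B)={a,b}  FIRST(C)={b}

Compute FOLLOW by fixpoint:
initialize: $ ∈ FOLLOW(S)
[1]
  B→B b: FOLLOW(B) ⊇ FIRST(b) = {b}; new: +{b}
  B→S a: FOLLOW(S) ⊇ FIRST(a) = {a}; new: +{a}
  S→a A: FOLLOW(A) ⊇ FOLLOW(S) ⊇ {$,a}; new: +{$,a}
  S→b B: FOLLOW(B) ⊇ FOLLOW(S) ⊇ {$,a}; new: +{$,a}
  S→b C: FOLLOW(C) ⊇ FOLLOW(S) ⊇ {$,a}; new: +{$,a}
  FOLLOW(S)={$,a}  FOLLOW(A)={$,a}  FOLLOW(B)={$,a,b}  FOLLOW(C)={$,a}
[2] (no change)
  FOLLOW(S)={$,a}  FOLLOW(A)={$,a}  FOLLOW(B)={$,a,b}  FOLLOW(C)={$,a}

FOLLOW(S) = ["$", "a"]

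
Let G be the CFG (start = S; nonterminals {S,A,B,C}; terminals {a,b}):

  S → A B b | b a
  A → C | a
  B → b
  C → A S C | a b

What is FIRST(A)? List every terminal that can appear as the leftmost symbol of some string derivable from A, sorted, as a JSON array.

Compute FIRST by fixpoint:
[1]
  A via A→a: +{a}
  B via B→b: +{b}
  C via C→A S C: +{a}
  S via S→A B b: +{a}
  S via S→b a: +{b}
  FIRST(S)={a,b}  FIRST(A)={a}  FIRST(B)={b}  FIRST(C)={a}
[2] (stable)
  FIRST(S)={a,b}  FIRST(A)={a}  FIRST(B)={b}  FIRST(C)={a}

FIRST(A) = ["a"]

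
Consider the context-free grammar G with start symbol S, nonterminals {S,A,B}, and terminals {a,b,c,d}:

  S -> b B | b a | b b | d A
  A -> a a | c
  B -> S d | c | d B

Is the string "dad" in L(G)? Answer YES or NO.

Convert to CNF:
  S -> T1 A | T2 B | T2 T0 | T2 T2
  A -> T0 T0 | c
  B -> S T1 | T1 B | c
  T0 -> a
  T1 -> d
  T2 -> b

CYK fill:
  cell(0,0) d: {T1}  orig:{}
  cell(1,1) a: {T0}  orig:{}
  cell(2,2) d: {T1}  orig:{}
  cell(0,1) da: ∅
  cell(1,2) ad: ∅
  cell(0,2) dad: ∅

S ∉ T[0,2] ⇒ NO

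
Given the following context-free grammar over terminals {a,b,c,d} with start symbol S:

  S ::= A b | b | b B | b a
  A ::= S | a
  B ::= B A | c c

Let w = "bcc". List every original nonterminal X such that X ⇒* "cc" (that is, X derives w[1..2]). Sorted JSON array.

CNF form of G:
  S -> A T0 | T0 B | T0 T1 | b
  A -> A T0 | T0 B | T0 T1 | a | b
  B -> B A | T2 T2
  T0 -> b
  T1 -> a
  T2 -> c

CYK fill, restricted to cells inside w[1..2]:
  [1..1]={T2}  "c"  orig:{}
  [2..2]={T2}  "c"  orig:{}
  [1..2]={B}  "cc"

Original NTs in T[1,2] deriving "cc": ["B"]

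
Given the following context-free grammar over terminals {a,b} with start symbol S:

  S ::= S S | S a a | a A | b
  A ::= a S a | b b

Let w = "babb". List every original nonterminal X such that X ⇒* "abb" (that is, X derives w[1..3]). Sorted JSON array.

Convert to CNF:
  S -> S S | S X3 | T0 A | b
  A -> T0 X2 | T1 T1
  T0 -> a
  T1 -> b
  X2 -> S T0
  X3 -> T0 T0

CYK table (by increasing span), restricted to cells inside w[1..3]:
  cell(1,1) a: {T0}  orig:{}
  cell(2,2) b: {S,T1}  orig:{S}
  cell(3,3) b: {S,T1}  orig:{S}
  cell(1,2) ab: ∅
  cell(2,3) bb: {A,S}
  cell(1,3) abb: {S}

Original NTs in T[1,3] deriving "abb": ["S"]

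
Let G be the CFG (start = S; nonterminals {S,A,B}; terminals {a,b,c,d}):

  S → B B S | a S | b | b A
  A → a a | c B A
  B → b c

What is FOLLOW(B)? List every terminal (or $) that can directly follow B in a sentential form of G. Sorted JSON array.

FIRST iteration:
pass 1:
  A via A→a a: +{a}
  A via A→c B A: +{c}
  B via B→b c: +{b}
  S via S→B B S: +{b}
  S via S→a S: +{a}
  FIRST(S)={a,b}  FIRST(A)={a,c}  FIRST(B)={b}
pass 2: (no change)
  FIRST(S)={a,b}  FIRST(A)={a,c}  FIRST(B)={b}

FOLLOW sets:
FOLLOW(S) := {$}
iter 1:
  A→c B A: FOLLOW(B) ⊇ FIRST(A) = {a,c}; new: +{a,c}
  S→B B S: FOLLOW(B) ⊇ FIRST(B) = {b}; new: +{b}
  S→b A: FOLLOW(A) ⊇ FOLLOW(S) ⊇ {$}; new: +{$}
  FOLLOW[S]={$}  FOLLOW[A]={$}  FOLLOW[B]={a,b,c}
iter 2: (no change)
  FOLLOW[S]={$}  FOLLOW[A]={$}  FOLLOW[B]={a,b,c}

FOLLOW(B) = ["a", "b", "c"]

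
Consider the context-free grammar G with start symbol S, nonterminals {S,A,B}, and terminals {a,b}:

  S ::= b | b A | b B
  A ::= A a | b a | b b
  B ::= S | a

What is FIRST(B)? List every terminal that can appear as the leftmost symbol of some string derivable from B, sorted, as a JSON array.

Compute FIRST by fixpoint:
round 1:
  A via A→b a: +{b}
  B via B→a: +{a}
  S via S→b: +{b}
  FIRST[S]={b}  FIRST[A]={b}  FIRST[B]={a}
round 2:
  B via B→S: +{b}
  FIRST[S]={b}  FIRST[A]={b}  FIRST[B]={a,b}
round 3: (stable)
  FIRST[S]={b}  FIRST[A]={b}  FIRST[B]={a,b}

FIRST(B) = ["a", "b"]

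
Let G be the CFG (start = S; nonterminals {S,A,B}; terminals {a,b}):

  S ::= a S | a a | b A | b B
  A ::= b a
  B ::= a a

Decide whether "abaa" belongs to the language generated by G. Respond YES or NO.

CNF form of G:
  S -> T0 A | T0 B | T1 S | T1 T1
  A -> T0 T1
  B -> T1 T1
  T0 -> b
  T1 -> a

CYK table (by increasing span):
  cell(0,0) a: {T1}  orig:{}
  cell(1,1) b: {T0}  orig:{}
  cell(2,2) a: {T1}  orig:{}
  cell(3,3) a: {T1}  orig:{}
  cell(0,1) ab: ∅
  cell(1,2) ba: {A}
  cell(2,3) aa: {B,S}
  cell(0,2) aba: ∅
  cell(1,3) baa: {S}
  cell(0,3) abaa: {S}

S ∈ T[0,3] ⇒ YES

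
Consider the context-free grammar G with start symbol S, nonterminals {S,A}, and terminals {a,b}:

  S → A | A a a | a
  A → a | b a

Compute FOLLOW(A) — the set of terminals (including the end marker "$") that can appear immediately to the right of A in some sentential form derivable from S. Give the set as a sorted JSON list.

FIRST sets, iterate to fixpoint:
round 1:
  A via A→a: +{a}
  A via A→b a: +{b}
  S via S→A: +{a,b}
  FIRST[S]={a,b}  FIRST[A]={a,b}
round 2: done
  FIRST[S]={a,b}  FIRST[A]={a,b}

Compute FOLLOW by fixpoint:
initialize: $ ∈ FOLLOW(S)
iter 1:
  S→A: FOLLOW(A) ⊇ FOLLOW(S) ⊇ {$}; new: +{$}
  S→A a a: FOLLOW(A) ⊇ FIRST(a) = {a}; new: +{a}
  FOLLOW(S)={$}  FOLLOW(A)={$,a}
iter 2: (stable)
  FOLLOW(S)={$}  FOLLOW(A)={$,a}

FOLLOW(A) = ["$", "a"]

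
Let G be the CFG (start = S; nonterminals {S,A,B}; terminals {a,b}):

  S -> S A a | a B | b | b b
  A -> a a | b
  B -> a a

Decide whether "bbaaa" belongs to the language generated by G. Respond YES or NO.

CNF form of G:
  S -> S X2 | T0 B | T1 T1 | b
  A -> T0 T0 | b
  B -> T0 T0
  T0 -> a
  T1 -> b
  X2 -> A T0

Fill CYK table bottom-up:
  T[0,0] 'b' = {A,S,T1}  orig:{A,S}
  T[1,1] 'b' = {A,S,T1}  orig:{A,S}
  T[2,2] 'a' = {T0}  orig:{}
  T[3,3] 'a' = {T0}  orig:{}
  T[4,4] 'a' = {T0}  orig:{}
  T[0,1] 'bb' = {S}
  T[1,2] 'ba' = {X2}  orig:{}
  T[2,3] 'aa' = {A,B}
  T[3,4] 'aa' = {A,B}
  T[0,2] 'bba' = {S}
  T[1,3] 'baa' = ∅
  T[2,4] 'aaa' = {S,X2}  orig:{S}
  T[0,3] 'bbaa' = ∅
  T[1,4] 'baaa' = {S}
  T[0,4] 'bbaaa' = {S}

S ∈ T[0,4] ⇒ YES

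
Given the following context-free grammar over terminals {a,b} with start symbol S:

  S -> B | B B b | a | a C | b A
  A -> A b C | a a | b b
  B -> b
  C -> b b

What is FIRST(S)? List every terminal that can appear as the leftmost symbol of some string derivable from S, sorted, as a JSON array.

FIRST iteration:
round 1:
  A via A→a a: +{a}
  A via A→b b: +{b}
  B via B→b: +{b}
  C via C→b b: +{b}
  S via S→B: +{b}
  S via S→a: +{a}
  FIRST[S]={a,b}  FIRST[A]={a,b}  FIRST[B]={b}  FIRST[C]={b}
round 2: done
  FIRST[S]={a,b}  FIRST[A]={a,b}  FIRST[B]={b}  FIRST[C]={b}

FIRST(S) = ["a", "b"]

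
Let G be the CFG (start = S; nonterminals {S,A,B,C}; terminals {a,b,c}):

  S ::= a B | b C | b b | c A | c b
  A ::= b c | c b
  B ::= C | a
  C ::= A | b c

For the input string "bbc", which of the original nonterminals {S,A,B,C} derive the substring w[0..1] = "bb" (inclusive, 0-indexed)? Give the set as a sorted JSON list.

Convert to CNF:
  S -> T0 C | T0 T0 | T1 A | T1 T0 | T2 B
  A -> T0 T1 | T1 T0
  B -> T0 T1 | T1 T0 | a
  C -> T0 T1 | T1 T0
  T0 -> b
  T1 -> c
  T2 -> a

CYK fill (cells [i..j] with 0 ≤ i ≤ j ≤ 1 only):
  [0..0]={T0}  "b"  orig:{}
  [1..1]={T0}  "b"  orig:{}
  [0..1]={S}  "bb"

Original NTs in T[0,1] deriving "bb": ["S"]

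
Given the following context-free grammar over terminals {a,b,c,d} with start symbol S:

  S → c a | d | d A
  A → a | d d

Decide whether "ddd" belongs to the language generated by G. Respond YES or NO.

CNF form of G:
  S -> T0 A | T1 T2 | d
  A -> T0 T0 | a
  T0 -> d
  T1 -> c
  T2 -> a

CYK table (by increasing span):
  cell(0,0) d: {S,T0}  orig:{S}
  cell(1,1) d: {S,T0}  orig:{S}
  cell(2,2) d: {S,T0}  orig:{S}
  cell(0,1) dd: {A}
  cell(1,2) dd: {A}
  cell(0,2) ddd: {S}

S ∈ T[0,2] ⇒ YES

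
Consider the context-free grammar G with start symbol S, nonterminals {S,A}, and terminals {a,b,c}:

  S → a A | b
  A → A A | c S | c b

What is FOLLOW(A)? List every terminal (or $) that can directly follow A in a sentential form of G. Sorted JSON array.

Compute FIRST by fixpoint:
iter 1:
  A via A→c S: +{c}
  S via S→a A: +{a}
  S via S→b: +{b}
  S: {a,b}  A: {c}
iter 2: (no change)
  S: {a,b}  A: {c}

FOLLOW iteration:
FOLLOW(S) := {$}
pass 1:
  A→A A: FOLLOW(A) ⊇ FIRST(A) = {c}; new: +{c}
  A→c S: FOLLOW(S) ⊇ FOLLOW(A) ⊇ {c}; new: +{c}
  S→a A: FOLLOW(A) ⊇ FOLLOW(S) ⊇ {$,c}; new: +{$}
  FOLLOW(S)={$,c}  FOLLOW(A)={$,c}
pass 2: (no change)
  FOLLOW(S)={$,c}  FOLLOW(A)={$,c}

FOLLOW(A) = ["$", "c"]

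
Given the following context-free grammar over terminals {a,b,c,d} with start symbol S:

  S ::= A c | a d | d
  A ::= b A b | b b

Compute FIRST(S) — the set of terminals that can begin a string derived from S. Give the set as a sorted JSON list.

FIRST sets, iterate to fixpoint:
iter 1:
  A via A→b A b: +{b}
  S via S→A c: +{b}
  S via S→a d: +{a}
  S via S→d: +{d}
  FIRST[S]={a,b,d}  FIRST[A]={b}
iter 2: (stable)
  FIRST[S]={a,b,d}  FIRST[A]={b}

FIRST(S) = ["a", "b", "d"]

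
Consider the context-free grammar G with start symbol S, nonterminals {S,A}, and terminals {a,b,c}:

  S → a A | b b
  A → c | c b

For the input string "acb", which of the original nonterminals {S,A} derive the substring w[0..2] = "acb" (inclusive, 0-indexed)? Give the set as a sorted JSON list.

Convert to CNF:
  S -> T1 T1 | T2 A
  A -> T0 T1 | c
  T0 -> c
  T1 -> b
  T2 -> a

CYK fill, restricted to cells inside w[0..2]:
  [0..0]={T2}  "a"  orig:{}
  [1..1]={A,T0}  "c"  orig:{A}
  [2..2]={T1}  "b"  orig:{}
  [0..1]={S}  "ac"
  [1..2]={A}  "cb"
  [0..2]={S}  "acb"

Original NTs in T[0,2] deriving "acb": ["S"]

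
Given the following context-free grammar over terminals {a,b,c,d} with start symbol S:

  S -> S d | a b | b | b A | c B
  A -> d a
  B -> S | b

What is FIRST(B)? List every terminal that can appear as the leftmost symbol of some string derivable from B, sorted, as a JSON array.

Compute FIRST by fixpoint:
iter 1:
  A via A→d a: +{d}
  B via B→b: +{b}
  S via S→a b: +{a}
  S via S→b: +{b}
  S via S→c B: +{c}
  S: {a,b,c}  A: {d}  B: {b}
iter 2:
  B via B→S: +{a,c}
  S: {a,b,c}  A: {d}  B: {a,b,c}
iter 3: (no change)
  S: {a,b,c}  A: {d}  B: {a,b,c}

FIRST(B) = ["a", "b", "c"]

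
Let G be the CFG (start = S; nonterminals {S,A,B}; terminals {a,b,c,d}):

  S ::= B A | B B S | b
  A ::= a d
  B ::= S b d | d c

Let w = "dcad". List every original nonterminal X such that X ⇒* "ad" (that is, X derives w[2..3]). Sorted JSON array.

Convert to CNF:
  S -> B A | B X5 | b
  A -> T0 T1
  B -> S X4 | T1 T3
  T0 -> a
  T1 -> d
  T2 -> b
  T3 -> c
  X4 -> T2 T1
  X5 -> B S

Fill CYK table bottom-up — only the sub-triangle for w[2..3]:
  T[2,2] 'a' = {T0}  orig:{}
  T[3,3] 'd' = {T1}  orig:{}
  T[2,3] 'ad' = {A}

Original NTs in T[2,3] deriving "ad": ["A"]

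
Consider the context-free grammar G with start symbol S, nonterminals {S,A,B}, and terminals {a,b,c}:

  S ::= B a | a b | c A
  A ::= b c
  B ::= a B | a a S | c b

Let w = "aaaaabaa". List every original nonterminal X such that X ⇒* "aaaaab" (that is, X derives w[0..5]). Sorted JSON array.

CNF form of G:
  S -> B T2 | T1 A | T2 T0
  A -> T0 T1
  B -> T1 T0 | T2 B | T2 X3
  T0 -> b
  T1 -> c
  T2 -> a
  X3 -> T2 S

CYK fill — only the sub-triangle for w[0..5]:
  [0..0]={T2}  "a"  orig:{}
  [1..1]={T2}  "a"  orig:{}
  [2..2]={T2}  "a"  orig:{}
  [3..3]={T2}  "a"  orig:{}
  [4..4]={T2}  "a"  orig:{}
  [5..5]={T0}  "b"  orig:{}
  [0..1]=∅  "aa"
  [1..2]=∅  "aa"
  [2..3]=∅  "aa"
  [3..4]=∅  "aa"
  [4..5]={S}  "ab"
  [0..2]=∅  "aaa"
  [1..3]=∅  "aaa"
  [2..4]=∅  "aaa"
  [3..5]={X3}  "aab"  orig:{}
  [0..3]=∅  "aaaa"
  [1..4]=∅  "aaaa"
  [2..5]={B}  "aaab"
  [0..4]=∅  "aaaaa"
  [1..5]={B}  "aaaab"
  [0..5]={B}  "aaaaab"

Original NTs in T[0,5] deriving "aaaaab": ["B"]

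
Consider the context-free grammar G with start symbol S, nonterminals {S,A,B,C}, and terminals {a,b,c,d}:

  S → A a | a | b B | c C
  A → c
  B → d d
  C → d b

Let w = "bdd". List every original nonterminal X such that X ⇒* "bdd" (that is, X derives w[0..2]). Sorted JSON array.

Convert to CNF:
  S -> A T2 | T1 B | T3 C | a
  A -> c
  B -> T0 T0
  C -> T0 T1
  T0 -> d
  T1 -> b
  T2 -> a
  T3 -> c

Fill CYK table bottom-up, restricted to cells inside w[0..2]:
  cell(0,0) b: {T1}  orig:{}
  cell(1,1) d: {T0}  orig:{}
  cell(2,2) d: {T0}  orig:{}
  cell(0,1) bd: ∅
  cell(1,2) dd: {B}
  cell(0,2) bdd: {S}

Original NTs in T[0,2] deriving "bdd": ["S"]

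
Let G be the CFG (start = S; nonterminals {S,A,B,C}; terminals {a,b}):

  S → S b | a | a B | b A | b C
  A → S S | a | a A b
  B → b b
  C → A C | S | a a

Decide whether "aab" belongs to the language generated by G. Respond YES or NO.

Convert to CNF:
  S -> S T1 | T0 B | T1 A | T1 C | a
  A -> S S | T0 X2 | a
  B -> T1 T1
  C -> A C | S T1 | T0 B | T0 T0 | T1 A | T1 C | a
  T0 -> a
  T1 -> b
  X2 -> A T1

Fill CYK table bottom-up:
  cell(0,0) a: {A,C,S,T0}  orig:{A,C,S}
  cell(1,1) a: {A,C,S,T0}  orig:{A,C,S}
  cell(2,2) b: {T1}  orig:{}
  cell(0,1) aa: {A,C}
  cell(1,2) ab: {C,S,X2}  orig:{C,S}
  cell(0,2) aab: {A,C,X2}  orig:{A,C}

S ∉ T[0,2] ⇒ NO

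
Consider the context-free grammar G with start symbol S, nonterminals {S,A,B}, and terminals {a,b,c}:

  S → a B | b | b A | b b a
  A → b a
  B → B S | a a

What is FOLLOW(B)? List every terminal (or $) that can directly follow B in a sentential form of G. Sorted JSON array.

Compute FIRST by fixpoint:
[1]
  A via A→b a: +{b}
  B via B→a a: +{a}
  S via S→a B: +{a}
  S via S→b: +{b}
  S: {a,b}  A: {b}  B: {a}
[2] done
  S: {a,b}  A: {b}  B: {a}

FOLLOW iteration:
seed FOLLOW(S) with $
pass 1:
  B→B S: FOLLOW(B) ⊇ FIRST(S) = {a,b}; new: +{a,b}
  B→B S: FOLLOW(S) ⊇ FOLLOW(B) ⊇ {a,b}; new: +{a,b}
  S→a B: FOLLOW(B) ⊇ FOLLOW(S) ⊇ {$,a,b}; new: +{$}
  S→b A: FOLLOW(A) ⊇ FOLLOW(S) ⊇ {$,a,b}; new: +{$,a,b}
  S: {$,a,b}  A: {$,a,b}  B: {$,a,b}
pass 2: done
  S: {$,a,b}  A: {$,a,b}  B: {$,a,b}

FOLLOW(B) = ["$", "a", "b"]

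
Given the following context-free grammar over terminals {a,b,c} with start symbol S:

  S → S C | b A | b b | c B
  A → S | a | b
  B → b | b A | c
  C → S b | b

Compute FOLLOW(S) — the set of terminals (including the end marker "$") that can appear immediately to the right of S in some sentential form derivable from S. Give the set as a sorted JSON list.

Compute FIRST by fixpoint:
round 1:
  A via A→a: +{a}
  A via A→b: +{b}
  B via B→b: +{b}
  B via B→c: +{c}
  C via C→b: +{b}
  S via S→b A: +{b}
  S via S→c B: +{c}
  S: {b,c}  A: {a,b}  B: {b,c}  C: {b}
round 2:
  A via A→S: +{c}
  C via C→S b: +{c}
  S: {b,c}  A: {a,b,c}  B: {b,c}  C: {b,c}
round 3: (stable)
  S: {b,c}  A: {a,b,c}  B: {b,c}  C: {b,c}

Compute FOLLOW by fixpoint:
FOLLOW(S) := {$}
[1]
  C→S b: FOLLOW(S) ⊇ FIRST(b) = {b}; new: +{b}
  S→S C: FOLLOW(S) ⊇ FIRST(C) = {b,c}; new: +{c}
  S→S C: FOLLOW(C) ⊇ FOLLOW(S) ⊇ {$,b,c}; new: +{$,b,c}
  S→b A: FOLLOW(A) ⊇ FOLLOW(S) ⊇ {$,b,c}; new: +{$,b,c}
  S→c B: FOLLOW(B) ⊇ FOLLOW(S) ⊇ {$,b,c}; new: +{$,b,c}
  FOLLOW(S)={$,b,c}  FOLLOW(A)={$,b,c}  FOLLOW(B)={$,b,c}  FOLLOW(C)={$,b,c}
[2] (stable)
  FOLLOW(S)={$,b,c}  FOLLOW(A)={$,b,c}  FOLLOW(B)={$,b,c}  FOLLOW(C)={$,b,c}

FOLLOW(S) = ["$", "b", "c"]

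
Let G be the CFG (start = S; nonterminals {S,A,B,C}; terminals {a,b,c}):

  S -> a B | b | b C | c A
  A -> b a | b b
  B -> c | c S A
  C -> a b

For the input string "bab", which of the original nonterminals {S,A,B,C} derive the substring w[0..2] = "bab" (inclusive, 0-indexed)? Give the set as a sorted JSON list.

Convert to CNF:
  S -> T0 C | T1 B | T2 A | b
  A -> T0 T0 | T0 T1
  B -> T2 X3 | c
  C -> T1 T0
  T0 -> b
  T1 -> a
  T2 -> c
  X3 -> S A

CYK table (by increasing span) (cells [i..j] with 0 ≤ i ≤ j ≤ 2 only):
  T[0,0] 'b' = {S,T0}  orig:{S}
  T[1,1] 'a' = {T1}  orig:{}
  T[2,2] 'b' = {S,T0}  orig:{S}
  T[0,1] 'ba' = {A}
  T[1,2] 'ab' = {C}
  T[0,2] 'bab' = {S}

Original NTs in T[0,2] deriving "bab": ["S"]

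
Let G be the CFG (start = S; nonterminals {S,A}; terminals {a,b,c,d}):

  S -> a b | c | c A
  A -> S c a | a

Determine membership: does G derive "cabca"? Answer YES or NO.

CNF form of G:
  S -> T0 A | T1 T2 | c
  A -> S X3 | a
  T0 -> c
  T1 -> a
  T2 -> b
  X3 -> T0 T1

Fill CYK table bottom-up:
  [0..0]={S,T0}  "c"  orig:{S}
  [1..1]={A,T1}  "a"  orig:{A}
  [2..2]={T2}  "b"  orig:{}
  [3..3]={S,T0}  "c"  orig:{S}
  [4..4]={A,T1}  "a"  orig:{A}
  [0..1]={S,X3}  "ca"  orig:{S}
  [1..2]={S}  "ab"
  [2..3]=∅  "bc"
  [3..4]={S,X3}  "ca"  orig:{S}
  [0..2]=∅  "cab"
  [1..3]=∅  "abc"
  [2..4]=∅  "bca"
  [0..3]=∅  "cabc"
  [1..4]={A}  "abca"
  [0..4]={S}  "cabca"

S ∈ T[0,4] ⇒ YES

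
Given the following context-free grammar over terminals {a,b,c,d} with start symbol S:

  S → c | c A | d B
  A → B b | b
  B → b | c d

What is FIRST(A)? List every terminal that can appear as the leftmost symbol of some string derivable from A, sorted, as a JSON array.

FIRST sets, iterate to fixpoint:
iter 1:
  A via A→b: +{b}
  B via B→b: +{b}
  B via B→c d: +{c}
  S via S→c: +{c}
  S via S→d B: +{d}
  FIRST(S)={c,d}  FIRST(A)={b}  FIRST(B)={b,c}
iter 2:
  A via A→B b: +{c}
  FIRST(S)={c,d}  FIRST(A)={b,c}  FIRST(B)={b,c}
iter 3: (no change)
  FIRST(S)={c,d}  FIRST(A)={b,c}  FIRST(B)={b,c}

FIRST(A) = ["b", "c"]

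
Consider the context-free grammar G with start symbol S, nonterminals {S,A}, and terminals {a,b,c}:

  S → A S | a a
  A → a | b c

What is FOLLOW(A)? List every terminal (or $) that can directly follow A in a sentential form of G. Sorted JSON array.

FIRST iteration:
pass 1:
  A via A→a: +{a}
  A via A→b c: +{b}
  S via S→A S: +{a,b}
  FIRST[S]={a,b}  FIRST[A]={a,b}
pass 2: done
  FIRST[S]={a,b}  FIRST[A]={a,b}

FOLLOW iteration:
seed FOLLOW(S) with $
round 1:
  S→A S: FOLLOW(A) ⊇ FIRST(S) = {a,b}; new: +{a,b}
  FOLLOW[S]={$}  FOLLOW[A]={a,b}
round 2: (stable)
  FOLLOW[S]={$}  FOLLOW[A]={a,b}

FOLLOW(A) = ["a", "b"]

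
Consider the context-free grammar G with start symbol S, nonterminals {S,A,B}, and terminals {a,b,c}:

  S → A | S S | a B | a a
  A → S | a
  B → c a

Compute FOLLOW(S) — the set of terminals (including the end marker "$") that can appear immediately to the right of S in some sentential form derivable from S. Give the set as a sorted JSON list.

Compute FIRST by fixpoint:
round 1:
  A via A→a: +{a}
  B via B→c a: +{c}
  S via S→A: +{a}
  FIRST[S]={a}  FIRST[A]={a}  FIRST[B]={c}
round 2: (no change)
  FIRST[S]={a}  FIRST[A]={a}  FIRST[B]={c}

FOLLOW iteration:
seed FOLLOW(S) with $
[1]
  S→A: FOLLOW(A) ⊇ FOLLOW(S) ⊇ {$}; new: +{$}
  S→S S: FOLLOW(S) ⊇ FIRST(S) = {a}; new: +{a}
  S→a B: FOLLOW(B) ⊇ FOLLOW(S) ⊇ {$,a}; new: +{$,a}
  FOLLOW[S]={$,a}  FOLLOW[A]={$}  FOLLOW[B]={$,a}
[2]
  S→A: FOLLOW(A) ⊇ FOLLOW(S) ⊇ {$,a}; new: +{a}
  FOLLOW[S]={$,a}  FOLLOW[A]={$,a}  FOLLOW[B]={$,a}
[3] (stable)
  FOLLOW[S]={$,a}  FOLLOW[A]={$,a}  FOLLOW[B]={$,a}

FOLLOW(S) = ["$", "a"]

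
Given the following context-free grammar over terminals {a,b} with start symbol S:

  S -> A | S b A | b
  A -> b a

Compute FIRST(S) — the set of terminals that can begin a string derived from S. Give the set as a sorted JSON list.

Compute FIRST by fixpoint:
iter 1:
  A via A→b a: +{b}
  S via S→A: +{b}
  S: {b}  A: {b}
iter 2: done
  S: {b}  A: {b}

FIRST(S) = ["b"]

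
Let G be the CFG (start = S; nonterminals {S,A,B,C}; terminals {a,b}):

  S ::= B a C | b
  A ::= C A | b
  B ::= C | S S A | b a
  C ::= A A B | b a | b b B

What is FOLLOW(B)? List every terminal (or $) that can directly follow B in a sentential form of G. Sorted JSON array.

FIRST iteration:
iter 1:
  A via A→b: +{b}
  B via B→b a: +{b}
  C via C→A A B: +{b}
  S via S→B a C: +{b}
  FIRST[S]={b}  FIRST[A]={b}  FIRST[B]={b}  FIRST[C]={b}
iter 2: — fixpoint
  FIRST[S]={b}  FIRST[A]={b}  FIRST[B]={b}  FIRST[C]={b}

FOLLOW iteration:
initialize: $ ∈ FOLLOW(S)
iter 1:
  A→C A: FOLLOW(C) ⊇ FIRST(A) = {b}; new: +{b}
  B→S S A: FOLLOW(S) ⊇ FIRST(S) = {b}; new: +{b}
  C→A A B: FOLLOW(A) ⊇ FIRST(A) = {b}; new: +{b}
  C→A A B: FOLLOW(B) ⊇ FOLLOW(C) ⊇ {b}; new: +{b}
  S→B a C: FOLLOW(B) ⊇ FIRST(a) = {a}; new: +{a}
  S→B a C: FOLLOW(C) ⊇ FOLLOW(S) ⊇ {$,b}; new: +{$}
  FOLLOW(S)={$,b}  FOLLOW(A)={b}  FOLLOW(B)={a,b}  FOLLOW(C)={$,b}
iter 2:
  B→C: FOLLOW(C) ⊇ FOLLOW(B) ⊇ {a,b}; new: +{a}
  B→S S A: FOLLOW(A) ⊇ FOLLOW(B) ⊇ {a,b}; new: +{a}
  C→A A B: FOLLOW(B) ⊇ FOLLOW(C) ⊇ {$,a,b}; new: +{$}
  FOLLOW(S)={$,b}  FOLLOW(A)={a,b}  FOLLOW(B)={$,a,b}  FOLLOW(C)={$,a,b}
iter 3:
  B→S S A: FOLLOW(A) ⊇ FOLLOW(B) ⊇ {$,a,b}; new: +{$}
  FOLLOW(S)={$,b}  FOLLOW(A)={$,a,b}  FOLLOW(B)={$,a,b}  FOLLOW(C)={$,a,b}
iter 4: (no change)
  FOLLOW(S)={$,b}  FOLLOW(A)={$,a,b}  FOLLOW(B)={$,a,b}  FOLLOW(C)={$,a,b}

FOLLOW(B) = ["$", "a", "b"]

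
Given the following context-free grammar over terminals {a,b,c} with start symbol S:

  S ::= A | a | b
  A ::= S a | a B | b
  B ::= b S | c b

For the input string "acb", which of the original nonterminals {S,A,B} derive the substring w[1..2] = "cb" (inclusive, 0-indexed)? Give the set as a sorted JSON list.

Convert to CNF:
  S -> S T0 | T0 B | a | b
  A -> S T0 | T0 B | b
  B -> T1 S | T2 T1
  T0 -> a
  T1 -> b
  T2 -> c

Fill CYK table bottom-up (cells [i..j] with 1 ≤ i ≤ j ≤ 2 only):
  cell(1,1) c: {T2}  orig:{}
  cell(2,2) b: {A,S,T1}  orig:{A,S}
  cell(1,2) cb: {B}

Original NTs in T[1,2] deriving "cb": ["B"]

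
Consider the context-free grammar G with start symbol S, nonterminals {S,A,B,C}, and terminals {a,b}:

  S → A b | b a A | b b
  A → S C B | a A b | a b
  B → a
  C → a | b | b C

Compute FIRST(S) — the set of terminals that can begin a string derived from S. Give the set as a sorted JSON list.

FIRST iteration:
[1]
  A via A→a A b: +{a}
  B via B→a: +{a}
  C via C→a: +{a}
  C via C→b: +{b}
  S via S→A b: +{a}
  S via S→b a A: +{b}
  S: {a,b}  A: {a}  B: {a}  C: {a,b}
[2]
  A via A→S C B: +{b}
  S: {a,b}  A: {a,b}  B: {a}  C: {a,b}
[3] — fixpoint
  S: {a,b}  A: {a,b}  B: {a}  C: {a,b}

FIRST(S) = ["a", "b"]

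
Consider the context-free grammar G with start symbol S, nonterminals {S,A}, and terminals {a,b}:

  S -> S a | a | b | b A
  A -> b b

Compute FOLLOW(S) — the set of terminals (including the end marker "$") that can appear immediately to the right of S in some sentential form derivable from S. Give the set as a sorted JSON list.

Compute FIRST by fixpoint:
round 1:
  A via A→b b: +{b}
  S via S→a: +{a}
  S via S→b: +{b}
  FIRST(S)={a,b}  FIRST(A)={b}
round 2: (stable)
  FIRST(S)={a,b}  FIRST(A)={b}

FOLLOW sets:
FOLLOW(S) := {$}
iter 1:
  S→S a: FOLLOW(S) ⊇ FIRST(a) = {a}; new: +{a}
  S→b A: FOLLOW(A) ⊇ FOLLOW(S) ⊇ {$,a}; new: +{$,a}
  FOLLOW(S)={$,a}  FOLLOW(A)={$,a}
iter 2: (stable)
  FOLLOW(S)={$,a}  FOLLOW(A)={$,a}

FOLLOW(S) = ["$", "a"]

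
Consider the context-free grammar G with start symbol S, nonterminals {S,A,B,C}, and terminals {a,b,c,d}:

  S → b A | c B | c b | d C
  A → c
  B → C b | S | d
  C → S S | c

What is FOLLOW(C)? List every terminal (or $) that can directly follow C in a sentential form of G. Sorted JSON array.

Compute FIRST by fixpoint:
round 1:
  A via A→c: +{c}
  B via B→d: +{d}
  C via C→c: +{c}
  S via S→b A: +{b}
  S via S→c B: +{c}
  S via S→d C: +{d}
  S: {b,c,d}  A: {c}  B: {d}  C: {c}
round 2:
  B via B→C b: +{c}
  B via B→S: +{b}
  C via C→S S: +{b,d}
  S: {b,c,d}  A: {c}  B: {b,c,d}  C: {b,c,d}
round 3: done
  S: {b,c,d}  A: {c}  B: {b,c,d}  C: {b,c,d}

FOLLOW iteration:
initialize: $ ∈ FOLLOW(S)
pass 1:
  B→C b: FOLLOW(C) ⊇ FIRST(b) = {b}; new: +{b}
  C→S S: FOLLOW(S) ⊇ FIRST(S) = {b,c,d}; new: +{b,c,d}
  S→b A: FOLLOW(A) ⊇ FOLLOW(S) ⊇ {$,b,c,d}; new: +{$,b,c,d}
  S→c B: FOLLOW(B) ⊇ FOLLOW(S) ⊇ {$,b,c,d}; new: +{$,b,c,d}
  S→d C: FOLLOW(C) ⊇ FOLLOW(S) ⊇ {$,b,c,d}; new: +{$,c,d}
  FOLLOW(S)={$,b,c,d}  FOLLOW(A)={$,b,c,d}  FOLLOW(B)={$,b,c,d}  FOLLOW(C)={$,b,c,d}
pass 2: — fixpoint
  FOLLOW(S)={$,b,c,d}  FOLLOW(A)={$,b,c,d}  FOLLOW(B)={$,b,c,d}  FOLLOW(C)={$,b,c,d}

FOLLOW(C) = ["$", "b", "c", "d"]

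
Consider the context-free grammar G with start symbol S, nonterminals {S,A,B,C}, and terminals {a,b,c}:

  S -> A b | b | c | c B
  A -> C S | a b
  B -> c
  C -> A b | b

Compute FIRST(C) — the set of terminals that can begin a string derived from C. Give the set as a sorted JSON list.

Compute FIRST by fixpoint:
round 1:
  A via A→a b: +{a}
  B via B→c: +{c}
  C via C→A b: +{a}
  C via C→b: +{b}
  S via S→A b: +{a}
  S via S→b: +{b}
  S via S→c: +{c}
  FIRST[S]={a,b,c}  FIRST[A]={a}  FIRST[B]={c}  FIRST[C]={a,b}
round 2:
  A via A→C S: +{b}
  FIRST[S]={a,b,c}  FIRST[A]={a,b}  FIRST[B]={c}  FIRST[C]={a,b}
round 3: — fixpoint
  FIRST[S]={a,b,c}  FIRST[A]={a,b}  FIRST[B]={c}  FIRST[C]={a,b}

FIRST(C) = ["a", "b"]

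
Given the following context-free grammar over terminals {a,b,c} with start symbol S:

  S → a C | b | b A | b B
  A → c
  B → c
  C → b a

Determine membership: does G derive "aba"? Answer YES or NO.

CNF form of G:
  S -> T0 A | T0 B | T1 C | b
  A -> c
  B -> c
  C -> T0 T1
  T0 -> b
  T1 -> a

CYK fill:
  cell(0,0) a: {T1}  orig:{}
  cell(1,1) b: {S,T0}  orig:{S}
  cell(2,2) a: {T1}  orig:{}
  cell(0,1) ab: ∅
  cell(1,2) ba: {C}
  cell(0,2) aba: {S}

S ∈ T[0,2] ⇒ YES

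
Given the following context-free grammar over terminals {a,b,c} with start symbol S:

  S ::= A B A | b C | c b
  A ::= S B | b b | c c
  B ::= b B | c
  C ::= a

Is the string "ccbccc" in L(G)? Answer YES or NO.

CNF form of G:
  S -> A X2 | T0 C | T1 T0
  A -> S B | T0 T0 | T1 T1
  B -> T0 B | c
  C -> a
  T0 -> b
  T1 -> c
  X2 -> B A

CYK table (by increasing span):
  cell(0,0) c: {B,T1}  orig:{B}
  cell(1,1) c: {B,T1}  orig:{B}
  cell(2,2) b: {T0}  orig:{}
  cell(3,3) c: {B,T1}  orig:{B}
  cell(4,4) c: {B,T1}  orig:{B}
  cell(5,5) c: {B,T1}  orig:{B}
  cell(0,1) cc: {A}
  cell(1,2) cb: {S}
  cell(2,3) bc: {B}
  cell(3,4) cc: {A}
  cell(4,5) cc: {A}
  cell(0,2) ccb: ∅
  cell(1,3) cbc: {A}
  cell(2,4) bcc: ∅
  cell(3,5) ccc: {X2}  orig:{}
  cell(0,3) ccbc: {X2}  orig:{}
  cell(1,4) cbcc: ∅
  cell(2,5) bccc: {X2}  orig:{}
  cell(0,4) ccbcc: ∅
  cell(1,5) cbccc: ∅
  cell(0,5) ccbccc: {S}

S ∈ T[0,5] ⇒ YES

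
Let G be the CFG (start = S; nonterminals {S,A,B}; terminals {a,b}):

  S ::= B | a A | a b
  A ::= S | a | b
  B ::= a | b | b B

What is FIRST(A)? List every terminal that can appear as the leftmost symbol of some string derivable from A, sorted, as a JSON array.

Compute FIRST by fixpoint:
[1]
  A via A→a: +{a}
  A via A→b: +{b}
  B via B→a: +{a}
  B via B→b: +{b}
  S via S→B: +{a,b}
  FIRST(S)={a,b}  FIRST(A)={a,b}  FIRST(B)={a,b}
[2] (no change)
  FIRST(S)={a,b}  FIRST(A)={a,b}  FIRST(B)={a,b}

FIRST(A) = ["a", "b"]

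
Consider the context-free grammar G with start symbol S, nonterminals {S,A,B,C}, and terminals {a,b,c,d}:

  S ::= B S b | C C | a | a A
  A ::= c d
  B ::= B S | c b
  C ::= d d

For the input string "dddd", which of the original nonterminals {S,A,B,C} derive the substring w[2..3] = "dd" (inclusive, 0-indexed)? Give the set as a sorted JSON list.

Convert to CNF:
  S -> B X4 | C C | T3 A | a
  A -> T0 T1
  B -> B S | T0 T2
  C -> T1 T1
  T0 -> c
  T1 -> d
  T2 -> b
  T3 -> a
  X4 -> S T2

CYK fill — only the sub-triangle for w[2..3]:
  cell(2,2) d: {T1}  orig:{}
  cell(3,3) d: {T1}  orig:{}
  cell(2,3) dd: {C}

Original NTs in T[2,3] deriving "dd": ["C"]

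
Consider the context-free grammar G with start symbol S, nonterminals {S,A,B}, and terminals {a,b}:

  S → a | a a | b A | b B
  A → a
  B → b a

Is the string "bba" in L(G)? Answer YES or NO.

Convert to CNF:
  S -> T0 A | T0 B | T1 T1 | a
  A -> a
  B -> T0 T1
  T0 -> b
  T1 -> a

Fill CYK table bottom-up:
  [0..0]={T0}  "b"  orig:{}
  [1..1]={T0}  "b"  orig:{}
  [2..2]={A,S,T1}  "a"  orig:{A,S}
  [0..1]=∅  "bb"
  [1..2]={B,S}  "ba"
  [0..2]={S}  "bba"

S ∈ T[0,2] ⇒ YES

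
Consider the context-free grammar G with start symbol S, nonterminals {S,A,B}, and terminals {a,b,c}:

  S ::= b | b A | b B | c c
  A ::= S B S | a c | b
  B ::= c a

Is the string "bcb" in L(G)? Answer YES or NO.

Convert to CNF:
  S -> T1 T1 | T2 A | T2 B | b
  A -> S X3 | T0 T1 | b
  B -> T1 T0
  T0 -> a
  T1 -> c
  T2 -> b
  X3 -> B S

Fill CYK table bottom-up:
  T[0,0] 'b' = {A,S,T2}  orig:{A,S}
  T[1,1] 'c' = {T1}  orig:{}
  T[2,2] 'b' = {A,S,T2}  orig:{A,S}
  T[0,1] 'bc' = ∅
  T[1,2] 'cb' = ∅
  T[0,2] 'bcb' = ∅

S ∉ T[0,2] ⇒ NO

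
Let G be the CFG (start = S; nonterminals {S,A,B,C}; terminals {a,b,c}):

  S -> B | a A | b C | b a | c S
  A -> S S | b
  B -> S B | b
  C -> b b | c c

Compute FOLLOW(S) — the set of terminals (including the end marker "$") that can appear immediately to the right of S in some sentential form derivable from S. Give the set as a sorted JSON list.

FIRST iteration:
round 1:
  A via A→b: +{b}
  B via B→b: +{b}
  C via C→b b: +{b}
  C via C→c c: +{c}
  S via S→B: +{b}
  S via S→a A: +{a}
  S via S→c S: +{c}
  S: {a,b,c}  A: {b}  B: {b}  C: {b,c}
round 2:
  A via A→S S: +{a,c}
  B via B→S B: +{a,c}
  S: {a,b,c}  A: {a,b,c}  B: {a,b,c}  C: {b,c}
round 3: done
  S: {a,b,c}  A: {a,b,c}  B: {a,b,c}  C: {b,c}

Compute FOLLOW by fixpoint:
FOLLOW(S) := {$}
iter 1:
  A→S S: FOLLOW(S) ⊇ FIRST(S) = {a,b,c}; new: +{a,b,c}
  S→B: FOLLOW(B) ⊇ FOLLOW(S) ⊇ {$,a,b,c}; new: +{$,a,b,c}
  S→a A: FOLLOW(A) ⊇ FOLLOW(S) ⊇ {$,a,b,c}; new: +{$,a,b,c}
  S→b C: FOLLOW(C) ⊇ FOLLOW(S) ⊇ {$,a,b,c}; new: +{$,a,b,c}
  FOLLOW[S]={$,a,b,c}  FOLLOW[A]={$,a,b,c}  FOLLOW[B]={$,a,b,c}  FOLLOW[C]={$,a,b,c}
iter 2: (stable)
  FOLLOW[S]={$,a,b,c}  FOLLOW[A]={$,a,b,c}  FOLLOW[B]={$,a,b,c}  FOLLOW[C]={$,a,b,c}

FOLLOW(S) = ["$", "a", "b", "c"]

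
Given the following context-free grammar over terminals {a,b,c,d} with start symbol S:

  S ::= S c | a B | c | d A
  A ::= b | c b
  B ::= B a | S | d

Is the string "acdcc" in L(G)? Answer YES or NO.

CNF form of G:
  S -> S T0 | T2 B | T3 A | c
  A -> T0 T1 | b
  B -> B T2 | S T0 | T2 B | T3 A | c | d
  T0 -> c
  T1 -> b
  T2 -> a
  T3 -> d

Fill CYK table bottom-up:
  [0..0]={T2}  "a"  orig:{}
  [1..1]={B,S,T0}  "c"  orig:{B,S}
  [2..2]={B,T3}  "d"  orig:{B}
  [3..3]={B,S,T0}  "c"  orig:{B,S}
  [4..4]={B,S,T0}  "c"  orig:{B,S}
  [0..1]={B,S}  "ac"
  [1..2]=∅  "cd"
  [2..3]=∅  "dc"
  [3..4]={B,S}  "cc"
  [0..2]=∅  "acd"
  [1..3]=∅  "cdc"
  [2..4]=∅  "dcc"
  [0..3]=∅  "acdc"
  [1..4]=∅  "cdcc"
  [0..4]=∅  "acdcc"

S ∉ T[0,4] ⇒ NO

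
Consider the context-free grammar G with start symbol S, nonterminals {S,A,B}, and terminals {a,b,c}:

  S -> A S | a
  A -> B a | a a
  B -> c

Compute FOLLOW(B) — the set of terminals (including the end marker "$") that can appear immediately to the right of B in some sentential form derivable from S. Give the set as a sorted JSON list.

FIRST iteration:
round 1:
  A via A→a a: +{a}
  B via B→c: +{c}
  S via S→A S: +{a}
  FIRST(S)={a}  FIRST(A)={a}  FIRST(B)={c}
round 2:
  A via A→B a: +{c}
  S via S→A S: +{c}
  FIRST(S)={a,c}  FIRST(A)={a,c}  FIRST(B)={c}
round 3: — fixpoint
  FIRST(S)={a,c}  FIRST(A)={a,c}  FIRST(B)={c}

FOLLOW sets:
seed FOLLOW(S) with $
[1]
  A→B a: FOLLOW(B) ⊇ FIRST(a) = {a}; new: +{a}
  S→A S: FOLLOW(A) ⊇ FIRST(S) = {a,c}; new: +{a,c}
  FOLLOW(S)={$}  FOLLOW(A)={a,c}  FOLLOW(B)={a}
[2] (no change)
  FOLLOW(S)={$}  FOLLOW(A)={a,c}  FOLLOW(B)={a}

FOLLOW(B) = ["a"]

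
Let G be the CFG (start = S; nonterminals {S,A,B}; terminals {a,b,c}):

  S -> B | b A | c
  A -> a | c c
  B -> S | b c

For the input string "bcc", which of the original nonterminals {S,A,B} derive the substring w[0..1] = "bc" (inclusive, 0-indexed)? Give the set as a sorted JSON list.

CNF form of G:
  S -> T1 A | T1 T0 | c
  A -> T0 T0 | a
  B -> T1 A | T1 T0 | c
  T0 -> c
  T1 -> b

CYK table (by increasing span), restricted to cells inside w[0..1]:
  cell(0,0) b: {T1}  orig:{}
  cell(1,1) c: {B,S,T0}  orig:{B,S}
  cell(0,1) bc: {B,S}

Original NTs in T[0,1] deriving "bc": ["B", "S"]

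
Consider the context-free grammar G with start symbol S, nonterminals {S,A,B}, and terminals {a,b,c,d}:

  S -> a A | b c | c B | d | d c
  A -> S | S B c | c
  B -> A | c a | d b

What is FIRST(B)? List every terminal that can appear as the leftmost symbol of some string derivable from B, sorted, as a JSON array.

FIRST sets, iterate to fixpoint:
pass 1:
  A via A→c: +{c}
  B via B→A: +{c}
  B via B→d b: +{d}
  S via S→a A: +{a}
  S via S→b c: +{b}
  S via S→c B: +{c}
  S via S→d: +{d}
  S: {a,b,c,d}  A: {c}  B: {c,d}
pass 2:
  A via A→S: +{a,b,d}
  B via B→A: +{a,b}
  S: {a,b,c,d}  A: {a,b,c,d}  B: {a,b,c,d}
pass 3: (stable)
  S: {a,b,c,d}  A: {a,b,c,d}  B: {a,b,c,d}

FIRST(B) = ["a", "b", "c", "d"]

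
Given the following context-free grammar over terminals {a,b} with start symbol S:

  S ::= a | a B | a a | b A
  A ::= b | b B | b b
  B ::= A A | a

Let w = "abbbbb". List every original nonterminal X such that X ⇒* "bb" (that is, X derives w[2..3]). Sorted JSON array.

CNF form of G:
  S -> T0 A | T1 B | T1 T1 | a
  A -> T0 B | T0 T0 | b
  B -> A A | a
  T0 -> b
  T1 -> a

CYK table (by increasing span) — only the sub-triangle for w[2..3]:
  cell(2,2) b: {A,T0}  orig:{A}
  cell(3,3) b: {A,T0}  orig:{A}
  cell(2,3) bb: {A,B,S}

Original NTs in T[2,3] deriving "bb": ["A", "B", "S"]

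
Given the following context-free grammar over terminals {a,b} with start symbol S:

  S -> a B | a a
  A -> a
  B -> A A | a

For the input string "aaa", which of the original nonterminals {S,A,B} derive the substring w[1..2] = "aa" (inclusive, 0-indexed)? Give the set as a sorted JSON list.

CNF form of G:
  S -> T0 B | T0 T0
  A -> a
  B -> A A | a
  T0 -> a

CYK fill, restricted to cells inside w[1..2]:
  cell(1,1) a: {A,B,T0}  orig:{A,B}
  cell(2,2) a: {A,B,T0}  orig:{A,B}
  cell(1,2) aa: {B,S}

Original NTs in T[1,2] deriving "aa": ["B", "S"]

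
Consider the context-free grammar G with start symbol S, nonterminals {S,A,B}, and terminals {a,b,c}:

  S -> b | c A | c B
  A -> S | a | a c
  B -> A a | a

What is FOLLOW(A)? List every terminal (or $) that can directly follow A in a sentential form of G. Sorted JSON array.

Compute FIRST by fixpoint:
[1]
  A via A→a: +{a}
  B via B→A a: +{a}
  S via S→b: +{b}
  S via S→c A: +{c}
  FIRST[S]={b,c}  FIRST[A]={a}  FIRST[B]={a}
[2]
  A via A→S: +{b,c}
  B via B→A a: +{b,c}
  FIRST[S]={b,c}  FIRST[A]={a,b,c}  FIRST[B]={a,b,c}
[3] (no change)
  FIRST[S]={b,c}  FIRST[A]={a,b,c}  FIRST[B]={a,b,c}

FOLLOW sets:
seed FOLLOW(S) with $
round 1:
  B→A a: FOLLOW(A) ⊇ FIRST(a) = {a}; new: +{a}
  S→c A: FOLLOW(A) ⊇ FOLLOW(S) ⊇ {$}; new: +{$}
  S→c B: FOLLOW(B) ⊇ FOLLOW(S) ⊇ {$}; new: +{$}
  FOLLOW(S)={$}  FOLLOW(A)={$,a}  FOLLOW(B)={$}
round 2:
  A→S: FOLLOW(S) ⊇ FOLLOW(A) ⊇ {$,a}; new: +{a}
  S→c B: FOLLOW(B) ⊇ FOLLOW(S) ⊇ {$,a}; new: +{a}
  FOLLOW(S)={$,a}  FOLLOW(A)={$,a}  FOLLOW(B)={$,a}
round 3: — fixpoint
  FOLLOW(S)={$,a}  FOLLOW(A)={$,a}  FOLLOW(B)={$,a}

FOLLOW(A) = ["$", "a"]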